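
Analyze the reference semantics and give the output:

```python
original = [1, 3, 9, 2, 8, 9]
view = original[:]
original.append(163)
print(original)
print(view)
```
[1, 3, 9, 2, 8, 9, 163]
[1, 3, 9, 2, 8, 9]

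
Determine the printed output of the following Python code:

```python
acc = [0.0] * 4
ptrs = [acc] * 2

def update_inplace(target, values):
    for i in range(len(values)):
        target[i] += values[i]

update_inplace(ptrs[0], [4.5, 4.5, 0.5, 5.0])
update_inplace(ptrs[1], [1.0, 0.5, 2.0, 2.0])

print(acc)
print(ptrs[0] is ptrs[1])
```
[5.5, 5.0, 2.5, 7.0]
True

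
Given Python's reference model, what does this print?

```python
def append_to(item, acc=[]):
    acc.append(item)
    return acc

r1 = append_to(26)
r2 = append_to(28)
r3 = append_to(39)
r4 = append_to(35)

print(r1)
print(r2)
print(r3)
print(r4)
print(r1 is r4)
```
[26, 28, 39, 35]
[26, 28, 39, 35]
[26, 28, 39, 35]
[26, 28, 39, 35]
True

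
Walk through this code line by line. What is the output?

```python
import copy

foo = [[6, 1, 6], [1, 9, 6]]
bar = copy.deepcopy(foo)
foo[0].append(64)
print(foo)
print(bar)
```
[[6, 1, 6, 64], [1, 9, 6]]
[[6, 1, 6], [1, 9, 6]]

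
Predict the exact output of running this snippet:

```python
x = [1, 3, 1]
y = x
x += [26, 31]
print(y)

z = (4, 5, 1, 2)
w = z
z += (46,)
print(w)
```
[1, 3, 1, 26, 31]
(4, 5, 1, 2)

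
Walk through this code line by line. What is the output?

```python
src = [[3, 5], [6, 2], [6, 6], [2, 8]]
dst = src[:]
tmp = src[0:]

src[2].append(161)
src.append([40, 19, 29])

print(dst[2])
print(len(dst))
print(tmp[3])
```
[6, 6, 161]
4
[2, 8]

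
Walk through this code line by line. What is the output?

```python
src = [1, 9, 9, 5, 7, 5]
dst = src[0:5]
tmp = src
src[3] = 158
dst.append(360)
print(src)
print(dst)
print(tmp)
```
[1, 9, 9, 158, 7, 5]
[1, 9, 9, 5, 7, 360]
[1, 9, 9, 158, 7, 5]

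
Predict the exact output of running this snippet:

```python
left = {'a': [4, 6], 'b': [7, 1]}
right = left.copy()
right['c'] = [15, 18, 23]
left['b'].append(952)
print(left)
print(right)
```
{'a': [4, 6], 'b': [7, 1, 952]}
{'a': [4, 6], 'b': [7, 1, 952], 'c': [15, 18, 23]}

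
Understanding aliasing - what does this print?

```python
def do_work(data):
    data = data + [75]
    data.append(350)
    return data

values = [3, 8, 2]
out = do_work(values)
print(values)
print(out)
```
[3, 8, 2]
[3, 8, 2, 75, 350]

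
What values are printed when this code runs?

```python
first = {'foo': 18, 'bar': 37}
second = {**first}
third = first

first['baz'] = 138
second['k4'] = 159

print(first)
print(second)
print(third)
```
{'foo': 18, 'bar': 37, 'baz': 138}
{'foo': 18, 'bar': 37, 'k4': 159}
{'foo': 18, 'bar': 37, 'baz': 138}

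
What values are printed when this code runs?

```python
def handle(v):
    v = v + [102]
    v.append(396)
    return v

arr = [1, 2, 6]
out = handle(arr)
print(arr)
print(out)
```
[1, 2, 6]
[1, 2, 6, 102, 396]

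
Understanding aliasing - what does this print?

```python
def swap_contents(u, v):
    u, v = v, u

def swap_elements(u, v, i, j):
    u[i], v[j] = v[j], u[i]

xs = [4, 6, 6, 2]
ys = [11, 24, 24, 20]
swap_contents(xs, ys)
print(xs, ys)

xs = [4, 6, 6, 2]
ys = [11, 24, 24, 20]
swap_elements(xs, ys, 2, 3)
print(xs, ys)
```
[4, 6, 6, 2] [11, 24, 24, 20]
[4, 6, 20, 2] [11, 24, 24, 6]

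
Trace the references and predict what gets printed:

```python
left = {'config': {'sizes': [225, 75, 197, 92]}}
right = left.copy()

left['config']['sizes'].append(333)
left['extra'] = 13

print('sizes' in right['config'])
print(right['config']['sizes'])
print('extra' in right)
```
True
[225, 75, 197, 92, 333]
False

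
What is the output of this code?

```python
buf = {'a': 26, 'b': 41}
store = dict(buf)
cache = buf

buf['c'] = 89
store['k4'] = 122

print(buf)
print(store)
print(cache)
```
{'a': 26, 'b': 41, 'c': 89}
{'a': 26, 'b': 41, 'k4': 122}
{'a': 26, 'b': 41, 'c': 89}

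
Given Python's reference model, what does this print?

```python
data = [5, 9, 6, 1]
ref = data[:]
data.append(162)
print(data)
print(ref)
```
[5, 9, 6, 1, 162]
[5, 9, 6, 1]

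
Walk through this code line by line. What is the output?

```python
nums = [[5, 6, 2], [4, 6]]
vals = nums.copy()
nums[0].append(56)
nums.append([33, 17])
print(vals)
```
[[5, 6, 2, 56], [4, 6]]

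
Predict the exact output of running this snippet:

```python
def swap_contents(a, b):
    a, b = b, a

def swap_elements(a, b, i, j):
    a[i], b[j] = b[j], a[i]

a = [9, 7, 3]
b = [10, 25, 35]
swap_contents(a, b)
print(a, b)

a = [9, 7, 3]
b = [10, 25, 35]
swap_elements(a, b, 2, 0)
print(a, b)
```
[9, 7, 3] [10, 25, 35]
[9, 7, 10] [3, 25, 35]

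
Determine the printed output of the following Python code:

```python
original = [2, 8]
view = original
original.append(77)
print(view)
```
[2, 8, 77]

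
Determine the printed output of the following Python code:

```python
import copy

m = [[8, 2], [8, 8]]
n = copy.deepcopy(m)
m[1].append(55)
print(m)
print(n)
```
[[8, 2], [8, 8, 55]]
[[8, 2], [8, 8]]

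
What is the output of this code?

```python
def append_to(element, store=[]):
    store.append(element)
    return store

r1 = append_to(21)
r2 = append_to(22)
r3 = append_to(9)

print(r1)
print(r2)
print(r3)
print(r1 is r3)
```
[21, 22, 9]
[21, 22, 9]
[21, 22, 9]
True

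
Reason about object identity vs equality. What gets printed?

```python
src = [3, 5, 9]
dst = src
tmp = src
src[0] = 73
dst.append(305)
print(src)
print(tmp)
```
[73, 5, 9, 305]
[73, 5, 9, 305]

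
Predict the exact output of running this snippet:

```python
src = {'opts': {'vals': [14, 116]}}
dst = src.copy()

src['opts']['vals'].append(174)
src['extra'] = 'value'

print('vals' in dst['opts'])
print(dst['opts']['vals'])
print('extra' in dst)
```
True
[14, 116, 174]
False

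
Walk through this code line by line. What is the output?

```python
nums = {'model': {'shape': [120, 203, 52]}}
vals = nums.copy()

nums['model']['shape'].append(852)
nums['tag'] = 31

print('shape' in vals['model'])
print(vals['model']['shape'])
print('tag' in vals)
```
True
[120, 203, 52, 852]
False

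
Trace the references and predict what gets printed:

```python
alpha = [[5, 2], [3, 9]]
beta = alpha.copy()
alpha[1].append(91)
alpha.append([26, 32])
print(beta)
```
[[5, 2], [3, 9, 91]]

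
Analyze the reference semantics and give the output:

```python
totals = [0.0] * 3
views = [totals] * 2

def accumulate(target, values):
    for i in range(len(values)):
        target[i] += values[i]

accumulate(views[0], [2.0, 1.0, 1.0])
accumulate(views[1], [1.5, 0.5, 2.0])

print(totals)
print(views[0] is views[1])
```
[3.5, 1.5, 3.0]
True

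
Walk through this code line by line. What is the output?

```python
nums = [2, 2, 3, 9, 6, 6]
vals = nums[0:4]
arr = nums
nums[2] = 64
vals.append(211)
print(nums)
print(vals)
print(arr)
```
[2, 2, 64, 9, 6, 6]
[2, 2, 3, 9, 211]
[2, 2, 64, 9, 6, 6]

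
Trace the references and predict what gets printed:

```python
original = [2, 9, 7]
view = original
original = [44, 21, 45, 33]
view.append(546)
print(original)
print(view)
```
[44, 21, 45, 33]
[2, 9, 7, 546]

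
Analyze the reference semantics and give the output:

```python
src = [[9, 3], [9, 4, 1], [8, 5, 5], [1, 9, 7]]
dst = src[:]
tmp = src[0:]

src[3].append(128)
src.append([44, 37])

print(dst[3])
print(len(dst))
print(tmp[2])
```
[1, 9, 7, 128]
4
[8, 5, 5]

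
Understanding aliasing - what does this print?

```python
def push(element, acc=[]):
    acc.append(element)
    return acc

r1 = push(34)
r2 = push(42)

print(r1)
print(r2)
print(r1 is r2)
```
[34, 42]
[34, 42]
True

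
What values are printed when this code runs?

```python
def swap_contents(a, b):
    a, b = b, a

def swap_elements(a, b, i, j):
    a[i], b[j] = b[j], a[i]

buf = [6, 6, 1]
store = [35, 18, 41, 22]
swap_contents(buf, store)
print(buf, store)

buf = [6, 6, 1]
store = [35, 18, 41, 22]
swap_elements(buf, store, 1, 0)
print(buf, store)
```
[6, 6, 1] [35, 18, 41, 22]
[6, 35, 1] [6, 18, 41, 22]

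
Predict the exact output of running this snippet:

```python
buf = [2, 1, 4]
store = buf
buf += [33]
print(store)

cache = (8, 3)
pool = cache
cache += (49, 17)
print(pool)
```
[2, 1, 4, 33]
(8, 3)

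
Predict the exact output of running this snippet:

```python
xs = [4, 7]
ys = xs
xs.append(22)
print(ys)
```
[4, 7, 22]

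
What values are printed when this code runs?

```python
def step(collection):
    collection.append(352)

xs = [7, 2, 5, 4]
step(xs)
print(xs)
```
[7, 2, 5, 4, 352]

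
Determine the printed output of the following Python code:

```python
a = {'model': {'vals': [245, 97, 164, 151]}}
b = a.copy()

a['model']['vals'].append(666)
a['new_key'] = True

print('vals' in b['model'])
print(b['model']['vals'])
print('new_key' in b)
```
True
[245, 97, 164, 151, 666]
False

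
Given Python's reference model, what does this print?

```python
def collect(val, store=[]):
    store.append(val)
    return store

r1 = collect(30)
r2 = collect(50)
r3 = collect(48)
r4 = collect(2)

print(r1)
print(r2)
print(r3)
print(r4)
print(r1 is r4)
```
[30, 50, 48, 2]
[30, 50, 48, 2]
[30, 50, 48, 2]
[30, 50, 48, 2]
True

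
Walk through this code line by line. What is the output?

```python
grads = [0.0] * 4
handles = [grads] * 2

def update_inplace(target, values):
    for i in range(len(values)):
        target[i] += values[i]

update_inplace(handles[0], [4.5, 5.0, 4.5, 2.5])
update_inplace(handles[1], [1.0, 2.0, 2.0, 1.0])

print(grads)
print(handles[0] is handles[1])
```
[5.5, 7.0, 6.5, 3.5]
True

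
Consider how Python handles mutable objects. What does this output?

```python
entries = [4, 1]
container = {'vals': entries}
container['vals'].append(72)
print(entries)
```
[4, 1, 72]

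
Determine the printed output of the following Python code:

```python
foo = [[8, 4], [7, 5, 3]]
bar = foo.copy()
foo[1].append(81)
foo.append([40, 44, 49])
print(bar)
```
[[8, 4], [7, 5, 3, 81]]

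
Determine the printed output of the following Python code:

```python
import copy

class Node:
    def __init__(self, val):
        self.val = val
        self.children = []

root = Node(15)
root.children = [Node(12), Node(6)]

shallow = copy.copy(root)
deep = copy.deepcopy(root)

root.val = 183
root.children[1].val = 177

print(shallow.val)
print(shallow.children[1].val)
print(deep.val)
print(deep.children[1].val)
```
15
177
15
6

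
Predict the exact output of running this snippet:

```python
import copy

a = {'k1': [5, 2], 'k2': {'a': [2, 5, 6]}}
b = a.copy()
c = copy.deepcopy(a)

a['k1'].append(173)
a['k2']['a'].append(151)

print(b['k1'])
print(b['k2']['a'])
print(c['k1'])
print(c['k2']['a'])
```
[5, 2, 173]
[2, 5, 6, 151]
[5, 2]
[2, 5, 6]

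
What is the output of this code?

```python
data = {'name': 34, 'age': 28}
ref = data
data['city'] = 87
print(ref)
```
{'name': 34, 'age': 28, 'city': 87}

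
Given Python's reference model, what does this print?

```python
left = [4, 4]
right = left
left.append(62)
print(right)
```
[4, 4, 62]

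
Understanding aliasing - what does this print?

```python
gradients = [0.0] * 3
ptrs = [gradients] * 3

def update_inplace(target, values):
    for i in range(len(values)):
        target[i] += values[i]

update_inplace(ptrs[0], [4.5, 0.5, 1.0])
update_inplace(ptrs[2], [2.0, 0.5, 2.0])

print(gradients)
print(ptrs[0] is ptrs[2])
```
[6.5, 1.0, 3.0]
True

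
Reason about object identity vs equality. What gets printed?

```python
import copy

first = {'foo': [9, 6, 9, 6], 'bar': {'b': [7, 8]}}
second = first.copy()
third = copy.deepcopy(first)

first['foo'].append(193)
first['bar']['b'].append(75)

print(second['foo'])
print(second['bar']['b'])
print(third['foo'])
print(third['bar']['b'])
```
[9, 6, 9, 6, 193]
[7, 8, 75]
[9, 6, 9, 6]
[7, 8]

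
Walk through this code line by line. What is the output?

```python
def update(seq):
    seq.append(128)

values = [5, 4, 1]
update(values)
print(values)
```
[5, 4, 1, 128]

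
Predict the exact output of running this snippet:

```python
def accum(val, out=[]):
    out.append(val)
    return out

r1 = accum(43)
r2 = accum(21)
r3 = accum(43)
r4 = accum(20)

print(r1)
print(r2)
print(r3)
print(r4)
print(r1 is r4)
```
[43, 21, 43, 20]
[43, 21, 43, 20]
[43, 21, 43, 20]
[43, 21, 43, 20]
True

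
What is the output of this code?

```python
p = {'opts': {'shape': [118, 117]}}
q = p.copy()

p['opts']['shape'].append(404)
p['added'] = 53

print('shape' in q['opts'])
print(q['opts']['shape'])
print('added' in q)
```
True
[118, 117, 404]
False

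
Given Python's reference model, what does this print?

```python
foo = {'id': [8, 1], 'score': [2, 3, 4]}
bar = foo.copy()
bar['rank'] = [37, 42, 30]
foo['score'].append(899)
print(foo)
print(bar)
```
{'id': [8, 1], 'score': [2, 3, 4, 899]}
{'id': [8, 1], 'score': [2, 3, 4, 899], 'rank': [37, 42, 30]}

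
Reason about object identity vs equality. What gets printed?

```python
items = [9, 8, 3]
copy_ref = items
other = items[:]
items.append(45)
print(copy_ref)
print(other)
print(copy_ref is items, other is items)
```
[9, 8, 3, 45]
[9, 8, 3]
True False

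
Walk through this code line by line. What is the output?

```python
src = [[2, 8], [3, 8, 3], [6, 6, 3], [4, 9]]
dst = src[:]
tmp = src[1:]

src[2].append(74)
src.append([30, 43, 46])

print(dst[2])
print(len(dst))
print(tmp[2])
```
[6, 6, 3, 74]
4
[4, 9]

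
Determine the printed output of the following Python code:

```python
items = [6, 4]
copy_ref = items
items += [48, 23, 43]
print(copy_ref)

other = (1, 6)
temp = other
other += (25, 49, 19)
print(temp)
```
[6, 4, 48, 23, 43]
(1, 6)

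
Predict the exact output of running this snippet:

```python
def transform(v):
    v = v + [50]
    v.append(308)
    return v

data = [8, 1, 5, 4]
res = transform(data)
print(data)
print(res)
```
[8, 1, 5, 4]
[8, 1, 5, 4, 50, 308]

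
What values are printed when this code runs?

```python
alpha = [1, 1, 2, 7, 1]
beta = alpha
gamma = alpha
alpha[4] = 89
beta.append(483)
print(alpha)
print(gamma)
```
[1, 1, 2, 7, 89, 483]
[1, 1, 2, 7, 89, 483]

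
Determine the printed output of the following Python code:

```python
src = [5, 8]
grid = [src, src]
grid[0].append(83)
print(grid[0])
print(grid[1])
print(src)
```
[5, 8, 83]
[5, 8, 83]
[5, 8, 83]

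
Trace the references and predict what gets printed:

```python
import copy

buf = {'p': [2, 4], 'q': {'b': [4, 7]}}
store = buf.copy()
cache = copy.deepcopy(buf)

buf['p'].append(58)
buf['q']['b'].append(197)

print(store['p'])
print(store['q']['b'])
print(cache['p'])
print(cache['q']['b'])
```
[2, 4, 58]
[4, 7, 197]
[2, 4]
[4, 7]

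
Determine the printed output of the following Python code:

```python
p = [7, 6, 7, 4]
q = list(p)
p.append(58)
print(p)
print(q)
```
[7, 6, 7, 4, 58]
[7, 6, 7, 4]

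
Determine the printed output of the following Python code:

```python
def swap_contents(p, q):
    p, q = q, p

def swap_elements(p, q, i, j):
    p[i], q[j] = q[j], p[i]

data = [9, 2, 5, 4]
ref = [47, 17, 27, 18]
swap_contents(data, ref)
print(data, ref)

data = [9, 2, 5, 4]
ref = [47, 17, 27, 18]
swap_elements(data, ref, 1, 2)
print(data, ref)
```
[9, 2, 5, 4] [47, 17, 27, 18]
[9, 27, 5, 4] [47, 17, 2, 18]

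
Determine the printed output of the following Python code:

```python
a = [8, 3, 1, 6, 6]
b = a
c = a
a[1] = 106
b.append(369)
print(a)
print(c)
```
[8, 106, 1, 6, 6, 369]
[8, 106, 1, 6, 6, 369]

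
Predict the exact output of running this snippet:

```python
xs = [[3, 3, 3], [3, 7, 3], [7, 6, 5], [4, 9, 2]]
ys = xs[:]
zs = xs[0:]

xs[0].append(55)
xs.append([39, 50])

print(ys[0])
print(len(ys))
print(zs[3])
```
[3, 3, 3, 55]
4
[4, 9, 2]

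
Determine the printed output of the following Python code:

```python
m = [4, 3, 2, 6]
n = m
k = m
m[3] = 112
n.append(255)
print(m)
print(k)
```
[4, 3, 2, 112, 255]
[4, 3, 2, 112, 255]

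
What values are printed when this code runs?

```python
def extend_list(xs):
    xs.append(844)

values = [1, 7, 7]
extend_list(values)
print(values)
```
[1, 7, 7, 844]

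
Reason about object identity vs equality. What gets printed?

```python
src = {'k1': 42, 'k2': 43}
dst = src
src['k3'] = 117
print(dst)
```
{'k1': 42, 'k2': 43, 'k3': 117}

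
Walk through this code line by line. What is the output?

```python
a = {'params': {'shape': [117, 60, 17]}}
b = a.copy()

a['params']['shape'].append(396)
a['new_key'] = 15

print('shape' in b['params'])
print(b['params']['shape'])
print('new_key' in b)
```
True
[117, 60, 17, 396]
False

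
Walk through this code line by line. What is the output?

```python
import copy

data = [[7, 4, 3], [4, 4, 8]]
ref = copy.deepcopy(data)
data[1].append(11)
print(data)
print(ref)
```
[[7, 4, 3], [4, 4, 8, 11]]
[[7, 4, 3], [4, 4, 8]]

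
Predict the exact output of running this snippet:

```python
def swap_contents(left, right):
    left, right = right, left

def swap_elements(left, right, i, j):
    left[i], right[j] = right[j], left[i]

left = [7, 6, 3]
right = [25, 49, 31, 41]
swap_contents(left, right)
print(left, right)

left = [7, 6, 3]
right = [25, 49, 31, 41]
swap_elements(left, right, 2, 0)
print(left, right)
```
[7, 6, 3] [25, 49, 31, 41]
[7, 6, 25] [3, 49, 31, 41]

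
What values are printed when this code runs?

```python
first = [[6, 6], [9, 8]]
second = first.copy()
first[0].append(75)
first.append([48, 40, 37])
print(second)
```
[[6, 6, 75], [9, 8]]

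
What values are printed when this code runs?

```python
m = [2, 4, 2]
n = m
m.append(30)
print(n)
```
[2, 4, 2, 30]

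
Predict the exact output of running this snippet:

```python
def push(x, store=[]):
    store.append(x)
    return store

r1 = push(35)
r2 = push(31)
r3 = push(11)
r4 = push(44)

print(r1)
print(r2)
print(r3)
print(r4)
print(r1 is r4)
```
[35, 31, 11, 44]
[35, 31, 11, 44]
[35, 31, 11, 44]
[35, 31, 11, 44]
True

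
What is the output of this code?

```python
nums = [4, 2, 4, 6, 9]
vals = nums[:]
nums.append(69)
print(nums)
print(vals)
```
[4, 2, 4, 6, 9, 69]
[4, 2, 4, 6, 9]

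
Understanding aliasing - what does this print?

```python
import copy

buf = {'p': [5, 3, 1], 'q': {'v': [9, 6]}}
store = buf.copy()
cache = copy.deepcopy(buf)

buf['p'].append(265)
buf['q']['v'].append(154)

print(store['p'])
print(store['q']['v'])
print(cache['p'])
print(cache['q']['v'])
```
[5, 3, 1, 265]
[9, 6, 154]
[5, 3, 1]
[9, 6]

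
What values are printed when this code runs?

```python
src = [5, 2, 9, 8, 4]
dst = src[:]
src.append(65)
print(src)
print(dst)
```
[5, 2, 9, 8, 4, 65]
[5, 2, 9, 8, 4]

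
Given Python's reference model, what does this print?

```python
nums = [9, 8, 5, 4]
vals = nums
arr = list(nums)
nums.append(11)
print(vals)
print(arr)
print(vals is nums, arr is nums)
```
[9, 8, 5, 4, 11]
[9, 8, 5, 4]
True False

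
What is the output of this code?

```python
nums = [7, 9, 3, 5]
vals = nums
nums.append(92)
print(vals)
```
[7, 9, 3, 5, 92]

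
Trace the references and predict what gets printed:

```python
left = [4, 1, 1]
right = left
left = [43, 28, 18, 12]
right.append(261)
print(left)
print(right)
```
[43, 28, 18, 12]
[4, 1, 1, 261]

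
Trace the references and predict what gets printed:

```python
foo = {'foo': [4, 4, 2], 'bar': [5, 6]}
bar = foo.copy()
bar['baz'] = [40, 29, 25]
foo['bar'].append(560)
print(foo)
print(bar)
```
{'foo': [4, 4, 2], 'bar': [5, 6, 560]}
{'foo': [4, 4, 2], 'bar': [5, 6, 560], 'baz': [40, 29, 25]}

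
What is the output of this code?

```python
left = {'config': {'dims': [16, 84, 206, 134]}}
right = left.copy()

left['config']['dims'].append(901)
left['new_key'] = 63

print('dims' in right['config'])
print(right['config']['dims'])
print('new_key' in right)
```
True
[16, 84, 206, 134, 901]
False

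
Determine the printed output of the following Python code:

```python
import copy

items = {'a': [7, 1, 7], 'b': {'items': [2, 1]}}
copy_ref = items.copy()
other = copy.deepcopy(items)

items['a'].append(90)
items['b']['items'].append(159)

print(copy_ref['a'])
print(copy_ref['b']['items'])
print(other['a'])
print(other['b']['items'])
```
[7, 1, 7, 90]
[2, 1, 159]
[7, 1, 7]
[2, 1]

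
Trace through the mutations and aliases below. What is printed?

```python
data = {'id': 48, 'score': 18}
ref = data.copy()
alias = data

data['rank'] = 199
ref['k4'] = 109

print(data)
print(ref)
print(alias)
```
{'id': 48, 'score': 18, 'rank': 199}
{'id': 48, 'score': 18, 'k4': 109}
{'id': 48, 'score': 18, 'rank': 199}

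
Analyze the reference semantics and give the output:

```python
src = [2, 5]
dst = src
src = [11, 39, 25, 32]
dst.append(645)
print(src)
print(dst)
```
[11, 39, 25, 32]
[2, 5, 645]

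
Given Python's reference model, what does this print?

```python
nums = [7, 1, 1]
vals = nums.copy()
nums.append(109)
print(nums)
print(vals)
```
[7, 1, 1, 109]
[7, 1, 1]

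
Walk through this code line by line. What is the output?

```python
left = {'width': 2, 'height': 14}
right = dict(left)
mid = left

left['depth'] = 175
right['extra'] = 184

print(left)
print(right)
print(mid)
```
{'width': 2, 'height': 14, 'depth': 175}
{'width': 2, 'height': 14, 'extra': 184}
{'width': 2, 'height': 14, 'depth': 175}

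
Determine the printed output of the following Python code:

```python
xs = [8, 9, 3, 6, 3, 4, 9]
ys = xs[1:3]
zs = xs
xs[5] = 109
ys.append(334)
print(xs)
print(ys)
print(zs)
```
[8, 9, 3, 6, 3, 109, 9]
[9, 3, 334]
[8, 9, 3, 6, 3, 109, 9]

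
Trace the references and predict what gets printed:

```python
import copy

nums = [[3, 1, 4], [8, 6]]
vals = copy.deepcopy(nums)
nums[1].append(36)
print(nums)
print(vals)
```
[[3, 1, 4], [8, 6, 36]]
[[3, 1, 4], [8, 6]]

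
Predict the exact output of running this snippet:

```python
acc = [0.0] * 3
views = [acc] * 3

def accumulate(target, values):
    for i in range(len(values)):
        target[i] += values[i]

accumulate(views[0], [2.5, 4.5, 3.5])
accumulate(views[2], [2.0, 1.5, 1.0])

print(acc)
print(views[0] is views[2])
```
[4.5, 6.0, 4.5]
True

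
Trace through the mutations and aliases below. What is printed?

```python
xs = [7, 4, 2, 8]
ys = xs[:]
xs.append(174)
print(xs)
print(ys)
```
[7, 4, 2, 8, 174]
[7, 4, 2, 8]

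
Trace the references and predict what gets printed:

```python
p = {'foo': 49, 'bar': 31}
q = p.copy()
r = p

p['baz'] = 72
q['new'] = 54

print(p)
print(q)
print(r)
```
{'foo': 49, 'bar': 31, 'baz': 72}
{'foo': 49, 'bar': 31, 'new': 54}
{'foo': 49, 'bar': 31, 'baz': 72}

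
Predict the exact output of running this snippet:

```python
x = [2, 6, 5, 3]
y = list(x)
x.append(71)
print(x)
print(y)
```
[2, 6, 5, 3, 71]
[2, 6, 5, 3]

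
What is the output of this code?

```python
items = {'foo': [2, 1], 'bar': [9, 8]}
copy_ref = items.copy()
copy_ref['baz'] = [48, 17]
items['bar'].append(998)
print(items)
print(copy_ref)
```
{'foo': [2, 1], 'bar': [9, 8, 998]}
{'foo': [2, 1], 'bar': [9, 8, 998], 'baz': [48, 17]}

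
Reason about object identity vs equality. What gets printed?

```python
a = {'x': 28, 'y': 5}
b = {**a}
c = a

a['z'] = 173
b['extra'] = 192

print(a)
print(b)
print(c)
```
{'x': 28, 'y': 5, 'z': 173}
{'x': 28, 'y': 5, 'extra': 192}
{'x': 28, 'y': 5, 'z': 173}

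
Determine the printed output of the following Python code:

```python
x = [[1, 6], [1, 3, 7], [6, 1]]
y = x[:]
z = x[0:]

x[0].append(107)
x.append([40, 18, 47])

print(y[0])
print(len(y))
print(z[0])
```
[1, 6, 107]
3
[1, 6, 107]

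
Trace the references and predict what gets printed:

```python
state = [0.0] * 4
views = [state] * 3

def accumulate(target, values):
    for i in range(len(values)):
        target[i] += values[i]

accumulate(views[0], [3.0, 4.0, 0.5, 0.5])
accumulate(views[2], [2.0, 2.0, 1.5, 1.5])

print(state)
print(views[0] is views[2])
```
[5.0, 6.0, 2.0, 2.0]
True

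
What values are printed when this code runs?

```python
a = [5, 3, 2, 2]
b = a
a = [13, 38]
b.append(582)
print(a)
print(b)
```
[13, 38]
[5, 3, 2, 2, 582]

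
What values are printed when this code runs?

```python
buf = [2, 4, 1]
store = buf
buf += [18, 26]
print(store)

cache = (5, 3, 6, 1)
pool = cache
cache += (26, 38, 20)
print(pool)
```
[2, 4, 1, 18, 26]
(5, 3, 6, 1)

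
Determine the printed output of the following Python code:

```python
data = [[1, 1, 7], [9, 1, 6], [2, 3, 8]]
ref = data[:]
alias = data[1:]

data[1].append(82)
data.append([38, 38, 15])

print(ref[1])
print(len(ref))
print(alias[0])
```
[9, 1, 6, 82]
3
[9, 1, 6, 82]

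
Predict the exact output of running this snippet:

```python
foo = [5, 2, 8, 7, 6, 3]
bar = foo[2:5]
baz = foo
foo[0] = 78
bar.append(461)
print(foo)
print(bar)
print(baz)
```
[78, 2, 8, 7, 6, 3]
[8, 7, 6, 461]
[78, 2, 8, 7, 6, 3]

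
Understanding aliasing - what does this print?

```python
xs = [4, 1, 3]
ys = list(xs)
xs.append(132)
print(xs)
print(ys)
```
[4, 1, 3, 132]
[4, 1, 3]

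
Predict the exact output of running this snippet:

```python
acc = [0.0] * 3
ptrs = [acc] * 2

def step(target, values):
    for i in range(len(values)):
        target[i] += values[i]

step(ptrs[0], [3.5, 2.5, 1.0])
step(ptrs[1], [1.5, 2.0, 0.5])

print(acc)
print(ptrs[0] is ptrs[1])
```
[5.0, 4.5, 1.5]
True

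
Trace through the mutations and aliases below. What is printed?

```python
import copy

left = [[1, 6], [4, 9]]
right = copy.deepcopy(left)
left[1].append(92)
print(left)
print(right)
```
[[1, 6], [4, 9, 92]]
[[1, 6], [4, 9]]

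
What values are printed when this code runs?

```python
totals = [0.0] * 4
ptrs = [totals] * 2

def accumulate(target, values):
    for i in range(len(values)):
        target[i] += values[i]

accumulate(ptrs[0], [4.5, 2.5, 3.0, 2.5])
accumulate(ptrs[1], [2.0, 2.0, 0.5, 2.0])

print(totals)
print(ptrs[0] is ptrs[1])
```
[6.5, 4.5, 3.5, 4.5]
True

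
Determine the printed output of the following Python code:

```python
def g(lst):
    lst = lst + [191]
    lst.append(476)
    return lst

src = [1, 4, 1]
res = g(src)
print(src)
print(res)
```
[1, 4, 1]
[1, 4, 1, 191, 476]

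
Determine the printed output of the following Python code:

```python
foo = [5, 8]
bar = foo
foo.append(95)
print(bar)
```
[5, 8, 95]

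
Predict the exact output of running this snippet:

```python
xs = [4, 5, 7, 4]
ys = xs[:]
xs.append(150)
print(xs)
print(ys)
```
[4, 5, 7, 4, 150]
[4, 5, 7, 4]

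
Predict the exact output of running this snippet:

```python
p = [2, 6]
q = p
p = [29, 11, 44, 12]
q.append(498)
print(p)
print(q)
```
[29, 11, 44, 12]
[2, 6, 498]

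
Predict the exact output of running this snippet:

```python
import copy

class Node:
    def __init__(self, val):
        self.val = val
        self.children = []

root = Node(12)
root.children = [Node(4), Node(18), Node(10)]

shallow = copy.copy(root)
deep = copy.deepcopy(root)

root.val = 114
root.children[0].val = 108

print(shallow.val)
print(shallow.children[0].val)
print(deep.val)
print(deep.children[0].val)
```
12
108
12
4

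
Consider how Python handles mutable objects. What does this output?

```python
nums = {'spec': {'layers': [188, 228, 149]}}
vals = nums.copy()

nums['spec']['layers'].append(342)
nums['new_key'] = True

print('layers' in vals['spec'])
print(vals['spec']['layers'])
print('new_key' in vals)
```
True
[188, 228, 149, 342]
False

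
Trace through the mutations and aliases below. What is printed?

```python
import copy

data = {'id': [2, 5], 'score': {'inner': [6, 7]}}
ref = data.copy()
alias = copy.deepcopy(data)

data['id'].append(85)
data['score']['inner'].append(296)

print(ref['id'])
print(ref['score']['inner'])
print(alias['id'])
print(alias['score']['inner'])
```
[2, 5, 85]
[6, 7, 296]
[2, 5]
[6, 7]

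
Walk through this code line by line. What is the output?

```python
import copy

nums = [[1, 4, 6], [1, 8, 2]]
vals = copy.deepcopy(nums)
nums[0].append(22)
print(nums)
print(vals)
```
[[1, 4, 6, 22], [1, 8, 2]]
[[1, 4, 6], [1, 8, 2]]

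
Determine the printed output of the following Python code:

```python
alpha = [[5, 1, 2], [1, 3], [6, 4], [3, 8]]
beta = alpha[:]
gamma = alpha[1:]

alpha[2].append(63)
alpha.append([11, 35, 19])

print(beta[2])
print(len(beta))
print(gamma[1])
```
[6, 4, 63]
4
[6, 4, 63]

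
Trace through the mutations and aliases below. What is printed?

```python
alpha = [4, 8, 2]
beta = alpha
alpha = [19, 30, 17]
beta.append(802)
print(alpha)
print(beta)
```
[19, 30, 17]
[4, 8, 2, 802]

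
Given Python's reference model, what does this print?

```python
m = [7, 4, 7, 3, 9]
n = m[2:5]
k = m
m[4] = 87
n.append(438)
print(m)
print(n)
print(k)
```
[7, 4, 7, 3, 87]
[7, 3, 9, 438]
[7, 4, 7, 3, 87]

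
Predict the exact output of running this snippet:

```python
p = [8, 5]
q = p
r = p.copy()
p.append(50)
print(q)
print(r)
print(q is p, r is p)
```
[8, 5, 50]
[8, 5]
True False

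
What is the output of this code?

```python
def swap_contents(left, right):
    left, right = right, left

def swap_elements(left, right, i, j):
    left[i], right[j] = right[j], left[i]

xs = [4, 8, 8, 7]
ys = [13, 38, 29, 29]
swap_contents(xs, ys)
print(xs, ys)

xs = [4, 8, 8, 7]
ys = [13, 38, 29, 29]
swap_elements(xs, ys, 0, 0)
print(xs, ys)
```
[4, 8, 8, 7] [13, 38, 29, 29]
[13, 8, 8, 7] [4, 38, 29, 29]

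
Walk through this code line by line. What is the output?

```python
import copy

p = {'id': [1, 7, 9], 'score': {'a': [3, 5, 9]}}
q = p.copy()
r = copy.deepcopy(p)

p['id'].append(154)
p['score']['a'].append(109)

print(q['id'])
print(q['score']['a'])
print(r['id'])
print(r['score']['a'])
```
[1, 7, 9, 154]
[3, 5, 9, 109]
[1, 7, 9]
[3, 5, 9]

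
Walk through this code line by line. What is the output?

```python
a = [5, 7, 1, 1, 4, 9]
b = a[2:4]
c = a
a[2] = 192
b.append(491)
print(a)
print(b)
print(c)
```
[5, 7, 192, 1, 4, 9]
[1, 1, 491]
[5, 7, 192, 1, 4, 9]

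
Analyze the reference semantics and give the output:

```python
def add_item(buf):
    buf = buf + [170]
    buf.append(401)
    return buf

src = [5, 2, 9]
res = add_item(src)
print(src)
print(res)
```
[5, 2, 9]
[5, 2, 9, 170, 401]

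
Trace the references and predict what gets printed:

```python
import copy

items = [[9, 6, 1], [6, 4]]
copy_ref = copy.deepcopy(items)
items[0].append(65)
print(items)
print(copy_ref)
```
[[9, 6, 1, 65], [6, 4]]
[[9, 6, 1], [6, 4]]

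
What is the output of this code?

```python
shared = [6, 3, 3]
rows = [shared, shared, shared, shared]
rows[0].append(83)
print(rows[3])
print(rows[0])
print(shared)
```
[6, 3, 3, 83]
[6, 3, 3, 83]
[6, 3, 3, 83]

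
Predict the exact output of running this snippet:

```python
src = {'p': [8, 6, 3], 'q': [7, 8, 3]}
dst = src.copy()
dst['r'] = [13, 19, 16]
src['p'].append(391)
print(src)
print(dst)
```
{'p': [8, 6, 3, 391], 'q': [7, 8, 3]}
{'p': [8, 6, 3, 391], 'q': [7, 8, 3], 'r': [13, 19, 16]}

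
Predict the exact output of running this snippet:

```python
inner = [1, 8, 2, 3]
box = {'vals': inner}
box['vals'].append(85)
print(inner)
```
[1, 8, 2, 3, 85]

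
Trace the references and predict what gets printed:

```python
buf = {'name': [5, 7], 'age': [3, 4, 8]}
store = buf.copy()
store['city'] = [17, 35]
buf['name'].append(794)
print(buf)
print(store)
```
{'name': [5, 7, 794], 'age': [3, 4, 8]}
{'name': [5, 7, 794], 'age': [3, 4, 8], 'city': [17, 35]}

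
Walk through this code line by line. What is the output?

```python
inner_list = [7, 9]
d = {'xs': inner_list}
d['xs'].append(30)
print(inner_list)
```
[7, 9, 30]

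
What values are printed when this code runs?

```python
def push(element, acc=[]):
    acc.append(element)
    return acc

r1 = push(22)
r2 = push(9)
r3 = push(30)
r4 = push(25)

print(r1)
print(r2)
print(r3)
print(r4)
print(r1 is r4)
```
[22, 9, 30, 25]
[22, 9, 30, 25]
[22, 9, 30, 25]
[22, 9, 30, 25]
True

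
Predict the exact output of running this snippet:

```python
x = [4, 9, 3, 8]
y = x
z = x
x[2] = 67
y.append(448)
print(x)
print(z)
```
[4, 9, 67, 8, 448]
[4, 9, 67, 8, 448]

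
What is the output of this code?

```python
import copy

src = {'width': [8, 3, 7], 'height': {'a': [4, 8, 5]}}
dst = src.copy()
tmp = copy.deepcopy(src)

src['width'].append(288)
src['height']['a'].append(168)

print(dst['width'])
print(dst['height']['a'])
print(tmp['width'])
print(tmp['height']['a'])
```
[8, 3, 7, 288]
[4, 8, 5, 168]
[8, 3, 7]
[4, 8, 5]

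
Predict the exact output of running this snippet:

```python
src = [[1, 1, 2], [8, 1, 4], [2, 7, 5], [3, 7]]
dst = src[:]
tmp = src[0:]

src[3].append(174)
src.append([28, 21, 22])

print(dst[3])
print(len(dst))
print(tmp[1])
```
[3, 7, 174]
4
[8, 1, 4]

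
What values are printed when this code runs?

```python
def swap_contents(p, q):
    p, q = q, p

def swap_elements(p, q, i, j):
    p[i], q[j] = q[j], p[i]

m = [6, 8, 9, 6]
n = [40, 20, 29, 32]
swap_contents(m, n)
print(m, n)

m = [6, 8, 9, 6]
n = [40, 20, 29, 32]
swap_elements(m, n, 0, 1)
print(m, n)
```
[6, 8, 9, 6] [40, 20, 29, 32]
[20, 8, 9, 6] [40, 6, 29, 32]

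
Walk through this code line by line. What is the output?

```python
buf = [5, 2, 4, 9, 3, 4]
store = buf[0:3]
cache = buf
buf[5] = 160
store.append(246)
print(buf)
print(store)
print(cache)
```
[5, 2, 4, 9, 3, 160]
[5, 2, 4, 246]
[5, 2, 4, 9, 3, 160]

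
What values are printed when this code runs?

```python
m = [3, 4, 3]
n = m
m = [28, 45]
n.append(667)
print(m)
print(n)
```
[28, 45]
[3, 4, 3, 667]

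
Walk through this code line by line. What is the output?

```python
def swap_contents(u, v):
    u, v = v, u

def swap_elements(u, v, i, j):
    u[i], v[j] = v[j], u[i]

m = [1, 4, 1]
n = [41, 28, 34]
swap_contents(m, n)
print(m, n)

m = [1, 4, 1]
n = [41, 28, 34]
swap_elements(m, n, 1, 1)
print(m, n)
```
[1, 4, 1] [41, 28, 34]
[1, 28, 1] [41, 4, 34]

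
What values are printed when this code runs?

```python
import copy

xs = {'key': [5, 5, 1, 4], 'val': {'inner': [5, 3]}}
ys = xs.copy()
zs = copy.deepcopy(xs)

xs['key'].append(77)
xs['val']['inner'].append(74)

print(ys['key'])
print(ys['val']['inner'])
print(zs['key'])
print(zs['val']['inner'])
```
[5, 5, 1, 4, 77]
[5, 3, 74]
[5, 5, 1, 4]
[5, 3]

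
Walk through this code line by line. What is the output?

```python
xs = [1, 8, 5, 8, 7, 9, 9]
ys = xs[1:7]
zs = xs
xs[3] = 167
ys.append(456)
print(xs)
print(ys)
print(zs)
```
[1, 8, 5, 167, 7, 9, 9]
[8, 5, 8, 7, 9, 9, 456]
[1, 8, 5, 167, 7, 9, 9]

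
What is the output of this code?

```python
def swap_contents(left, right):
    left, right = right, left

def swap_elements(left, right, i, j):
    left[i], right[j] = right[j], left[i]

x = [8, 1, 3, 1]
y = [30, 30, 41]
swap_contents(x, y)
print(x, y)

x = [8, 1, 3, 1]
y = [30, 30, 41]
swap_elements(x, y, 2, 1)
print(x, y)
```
[8, 1, 3, 1] [30, 30, 41]
[8, 1, 30, 1] [30, 3, 41]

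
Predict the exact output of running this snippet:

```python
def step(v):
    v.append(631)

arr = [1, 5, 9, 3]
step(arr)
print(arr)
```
[1, 5, 9, 3, 631]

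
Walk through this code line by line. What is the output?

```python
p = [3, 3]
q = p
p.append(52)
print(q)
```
[3, 3, 52]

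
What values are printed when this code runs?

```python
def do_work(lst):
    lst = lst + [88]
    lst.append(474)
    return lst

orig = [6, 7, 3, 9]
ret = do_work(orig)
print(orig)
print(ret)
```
[6, 7, 3, 9]
[6, 7, 3, 9, 88, 474]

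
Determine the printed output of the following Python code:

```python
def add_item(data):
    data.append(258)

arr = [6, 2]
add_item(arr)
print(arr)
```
[6, 2, 258]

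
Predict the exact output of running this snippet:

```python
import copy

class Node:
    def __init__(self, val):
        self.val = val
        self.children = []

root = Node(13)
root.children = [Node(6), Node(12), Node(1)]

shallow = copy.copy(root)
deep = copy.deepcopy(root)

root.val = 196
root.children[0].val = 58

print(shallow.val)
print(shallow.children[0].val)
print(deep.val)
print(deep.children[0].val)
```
13
58
13
6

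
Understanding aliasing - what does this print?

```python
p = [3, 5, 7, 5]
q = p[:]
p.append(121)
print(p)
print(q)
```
[3, 5, 7, 5, 121]
[3, 5, 7, 5]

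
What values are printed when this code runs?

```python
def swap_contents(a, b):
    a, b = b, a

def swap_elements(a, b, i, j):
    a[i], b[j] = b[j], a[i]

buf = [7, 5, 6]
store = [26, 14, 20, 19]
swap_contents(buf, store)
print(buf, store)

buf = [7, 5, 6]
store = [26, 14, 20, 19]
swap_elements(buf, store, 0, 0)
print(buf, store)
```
[7, 5, 6] [26, 14, 20, 19]
[26, 5, 6] [7, 14, 20, 19]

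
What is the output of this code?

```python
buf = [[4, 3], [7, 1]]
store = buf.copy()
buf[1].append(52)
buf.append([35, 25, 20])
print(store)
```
[[4, 3], [7, 1, 52]]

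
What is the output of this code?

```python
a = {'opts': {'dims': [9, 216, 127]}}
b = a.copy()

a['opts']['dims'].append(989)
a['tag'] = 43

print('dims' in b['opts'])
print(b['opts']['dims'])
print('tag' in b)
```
True
[9, 216, 127, 989]
False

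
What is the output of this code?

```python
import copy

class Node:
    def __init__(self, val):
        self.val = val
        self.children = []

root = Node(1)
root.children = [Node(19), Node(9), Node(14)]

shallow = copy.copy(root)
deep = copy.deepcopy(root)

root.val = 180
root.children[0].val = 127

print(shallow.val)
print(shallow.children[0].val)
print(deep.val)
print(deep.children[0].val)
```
1
127
1
19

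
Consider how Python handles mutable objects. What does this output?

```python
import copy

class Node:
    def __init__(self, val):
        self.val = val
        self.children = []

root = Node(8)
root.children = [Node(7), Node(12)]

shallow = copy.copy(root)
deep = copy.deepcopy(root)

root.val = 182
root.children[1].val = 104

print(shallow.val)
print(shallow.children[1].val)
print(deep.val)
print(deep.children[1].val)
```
8
104
8
12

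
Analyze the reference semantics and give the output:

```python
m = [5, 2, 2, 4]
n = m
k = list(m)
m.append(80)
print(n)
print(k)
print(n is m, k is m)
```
[5, 2, 2, 4, 80]
[5, 2, 2, 4]
True False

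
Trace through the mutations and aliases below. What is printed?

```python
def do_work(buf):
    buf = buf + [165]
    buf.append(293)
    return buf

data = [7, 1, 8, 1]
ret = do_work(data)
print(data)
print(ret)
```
[7, 1, 8, 1]
[7, 1, 8, 1, 165, 293]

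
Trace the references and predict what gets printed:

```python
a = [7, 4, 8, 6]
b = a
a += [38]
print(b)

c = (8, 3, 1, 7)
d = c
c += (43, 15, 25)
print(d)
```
[7, 4, 8, 6, 38]
(8, 3, 1, 7)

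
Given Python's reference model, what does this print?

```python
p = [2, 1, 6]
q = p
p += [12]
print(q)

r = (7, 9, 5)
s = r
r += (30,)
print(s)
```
[2, 1, 6, 12]
(7, 9, 5)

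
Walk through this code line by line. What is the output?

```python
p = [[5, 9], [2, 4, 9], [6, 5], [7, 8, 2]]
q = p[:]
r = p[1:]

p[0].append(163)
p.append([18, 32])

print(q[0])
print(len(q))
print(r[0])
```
[5, 9, 163]
4
[2, 4, 9]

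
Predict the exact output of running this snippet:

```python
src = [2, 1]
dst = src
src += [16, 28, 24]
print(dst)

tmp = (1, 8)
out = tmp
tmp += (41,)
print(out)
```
[2, 1, 16, 28, 24]
(1, 8)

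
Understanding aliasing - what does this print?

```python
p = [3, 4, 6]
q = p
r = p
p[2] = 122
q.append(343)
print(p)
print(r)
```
[3, 4, 122, 343]
[3, 4, 122, 343]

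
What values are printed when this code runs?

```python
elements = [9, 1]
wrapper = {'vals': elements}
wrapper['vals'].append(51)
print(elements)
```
[9, 1, 51]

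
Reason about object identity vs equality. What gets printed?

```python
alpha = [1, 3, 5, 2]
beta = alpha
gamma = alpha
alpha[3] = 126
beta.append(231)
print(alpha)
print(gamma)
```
[1, 3, 5, 126, 231]
[1, 3, 5, 126, 231]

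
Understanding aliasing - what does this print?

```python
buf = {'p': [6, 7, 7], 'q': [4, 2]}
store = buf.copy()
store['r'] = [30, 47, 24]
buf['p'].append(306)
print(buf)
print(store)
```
{'p': [6, 7, 7, 306], 'q': [4, 2]}
{'p': [6, 7, 7, 306], 'q': [4, 2], 'r': [30, 47, 24]}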